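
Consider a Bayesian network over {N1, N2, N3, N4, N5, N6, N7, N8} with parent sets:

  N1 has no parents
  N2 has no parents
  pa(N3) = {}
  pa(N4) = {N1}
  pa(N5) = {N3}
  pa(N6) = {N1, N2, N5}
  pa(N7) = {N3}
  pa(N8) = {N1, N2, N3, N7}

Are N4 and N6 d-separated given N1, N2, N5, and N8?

Enumerating the 4 paths from N4 to N6 and testing each for blocking by {N1, N2, N5, N8}:
Path 1: N4 ← N1 → N6
  N1 is a fork here and N1 is conditioned on, so the path is blocked at N1.
Path 2: N4 ← N1 → N8 ← N2 → N6
  N1 is a fork here and N1 is conditioned on, so the path is blocked at N1.
Path 3: N4 ← N1 → N8 ← N3 → N5 → N6
  N1 is a fork here and N1 is conditioned on, so the path is blocked at N1.
Path 4: N4 ← N1 → N8 ← N7 ← N3 → N5 → N6
  N1 is a fork here and N1 is conditioned on, so the path is blocked at N1.
Since every path is blocked, d-separation holds.

Yes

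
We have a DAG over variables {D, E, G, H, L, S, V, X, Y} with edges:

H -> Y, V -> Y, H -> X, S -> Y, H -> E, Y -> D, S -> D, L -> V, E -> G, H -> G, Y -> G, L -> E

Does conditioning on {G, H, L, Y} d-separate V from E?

Yes

There are 5 undirected paths between V and E; checking each against the conditioning set {G, H, L, Y}:
Path 1: V ← L → E
  L is a fork here and L is conditioned on, so the path is blocked at L.
Path 2: V → Y ← H → E
  H is a fork here and H is conditioned on, so the path is blocked at H.
Path 3: V → Y ← H → G ← E
  H is a fork here and H is conditioned on, so the path is blocked at H.
Path 4: V → Y → G ← H → E
  Y is a chain here and Y is conditioned on, so the path is blocked at Y.
Path 5: V → Y → G ← E
  Y is a chain here and Y is conditioned on, so the path is blocked at Y.
Since every path is blocked, d-separation holds.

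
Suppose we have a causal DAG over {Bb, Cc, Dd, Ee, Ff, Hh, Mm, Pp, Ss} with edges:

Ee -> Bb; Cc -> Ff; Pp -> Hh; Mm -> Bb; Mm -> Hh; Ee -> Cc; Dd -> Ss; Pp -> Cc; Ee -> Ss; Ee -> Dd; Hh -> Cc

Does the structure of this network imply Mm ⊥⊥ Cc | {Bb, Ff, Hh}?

No — Mm and Cc are not d-separated given {Bb, Ff, Hh}.

There are 3 undirected paths between Mm and Cc; checking each against the conditioning set {Bb, Ff, Hh}:
Path 1: Mm → Bb ← Ee → Cc
  Bb is a collider and Bb is conditioned on, which opens it; Ee is a fork and Ee is not conditioned on — no node blocks this path, so it is active.
Path 2: Mm → Hh → Cc
  Hh is a chain here and Hh is conditioned on, so the path is blocked at Hh.
Path 3: Mm → Hh ← Pp → Cc
  Hh is a collider and Hh is conditioned on, which opens it; Pp is a fork and Pp is not conditioned on — no node blocks this path, so it is active.
Since the path Mm → Bb ← Ee → Cc is active, Mm and Cc are not d-separated given {Bb, Ff, Hh}.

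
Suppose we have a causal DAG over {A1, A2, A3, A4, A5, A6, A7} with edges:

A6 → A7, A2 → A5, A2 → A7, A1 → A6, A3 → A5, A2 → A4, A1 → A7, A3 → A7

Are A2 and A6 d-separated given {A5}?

Yes — A2 and A6 are d-separated given {A5}.

Enumerating the 4 paths from A2 to A6 and testing each for blocking by {A5}:
Path 1: A2 → A7 ← A1 → A6
  A7 is a collider here and neither A7 nor any of its descendants is conditioned on, so the collider stays closed — the path is blocked at A7.
Path 2: A2 → A7 ← A6
  A7 is a collider here and neither A7 nor any of its descendants is conditioned on, so the collider stays closed — the path is blocked at A7.
Path 3: A2 → A5 ← A3 → A7 ← A1 → A6
  A7 is a collider here and neither A7 nor any of its descendants is conditioned on, so the collider stays closed — the path is blocked at A7.
Path 4: A2 → A5 ← A3 → A7 ← A6
  A7 is a collider here and neither A7 nor any of its descendants is conditioned on, so the collider stays closed — the path is blocked at A7.
All paths are blocked; A2 ⊥ A6 | {A5} holds.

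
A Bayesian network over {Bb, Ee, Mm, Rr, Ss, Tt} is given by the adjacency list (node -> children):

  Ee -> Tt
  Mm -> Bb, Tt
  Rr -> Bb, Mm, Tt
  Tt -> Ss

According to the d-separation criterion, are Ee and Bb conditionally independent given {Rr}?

Yes — Ee and Bb are d-separated given {Rr}.

We examine all 4 paths between Ee and Bb:
Path 1: Ee → Tt ← Rr → Mm → Bb
  Tt is a collider here and neither Tt nor any of its descendants is conditioned on, so the collider stays closed — the path is blocked at Tt.
Path 2: Ee → Tt ← Rr → Bb
  Tt is a collider here and neither Tt nor any of its descendants is conditioned on, so the collider stays closed — the path is blocked at Tt.
Path 3: Ee → Tt ← Mm ← Rr → Bb
  Tt is a collider here and neither Tt nor any of its descendants is conditioned on, so the collider stays closed — the path is blocked at Tt.
Path 4: Ee → Tt ← Mm → Bb
  Tt is a collider here and neither Tt nor any of its descendants is conditioned on, so the collider stays closed — the path is blocked at Tt.
Every path is blocked, so Ee and Bb are d-separated given {Rr}.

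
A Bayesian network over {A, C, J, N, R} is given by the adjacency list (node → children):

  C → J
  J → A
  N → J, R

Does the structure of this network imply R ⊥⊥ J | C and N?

The only undirected path from R to J is:
Path 1: R ← N → J
  N is a fork here and N is conditioned on, so the path is blocked at N.
Every path is blocked, so R and J are d-separated given {C, N}.

Yes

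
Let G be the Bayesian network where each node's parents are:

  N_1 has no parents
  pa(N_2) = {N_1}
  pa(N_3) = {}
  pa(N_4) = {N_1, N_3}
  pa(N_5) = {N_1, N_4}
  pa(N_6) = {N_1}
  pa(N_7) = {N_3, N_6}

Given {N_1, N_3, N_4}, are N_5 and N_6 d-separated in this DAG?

Enumerating the 4 paths from N_5 to N_6 and testing each for blocking by {N_1, N_3, N_4}:
Path 1: N_5 ← N_4 ← N_3 → N_7 ← N_6
  N_4 is a chain here and N_4 is conditioned on, so the path is blocked at N_4.
Path 2: N_5 ← N_4 ← N_1 → N_6
  N_4 is a chain here and N_4 is conditioned on, so the path is blocked at N_4.
Path 3: N_5 ← N_1 → N_6
  N_1 is a fork here and N_1 is conditioned on, so the path is blocked at N_1.
Path 4: N_5 ← N_1 → N_4 ← N_3 → N_7 ← N_6
  N_1 is a fork here and N_1 is conditioned on, so the path is blocked at N_1.
Every path is blocked, so N_5 and N_6 are d-separated given {N_1, N_3, N_4}.

Yes — N_5 and N_6 are d-separated given {N_1, N_3, N_4}.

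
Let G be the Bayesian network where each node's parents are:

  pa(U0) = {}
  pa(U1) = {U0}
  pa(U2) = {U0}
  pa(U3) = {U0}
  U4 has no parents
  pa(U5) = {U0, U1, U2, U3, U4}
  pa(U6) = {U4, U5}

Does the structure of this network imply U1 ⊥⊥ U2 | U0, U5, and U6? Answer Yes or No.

No — U1 and U2 are not d-separated given {U0, U5, U6}.

Enumerating the 6 paths from U1 to U2 and testing each for blocking by {U0, U5, U6}:
Path 1: U1 ← U0 → U3 → U5 ← U2
  U0 is a fork here and U0 is conditioned on, so the path is blocked at U0.
Path 2: U1 ← U0 → U2
  U0 is a fork here and U0 is conditioned on, so the path is blocked at U0.
Path 3: U1 ← U0 → U5 ← U2
  U0 is a fork here and U0 is conditioned on, so the path is blocked at U0.
Path 4: U1 → U5 ← U3 ← U0 → U2
  U0 is a fork here and U0 is conditioned on, so the path is blocked at U0.
Path 5: U1 → U5 ← U2
  U5 is a collider and U5 is conditioned on, which opens it — no node blocks this path, so it is active.
Path 6: U1 → U5 ← U0 → U2
  U0 is a fork here and U0 is conditioned on, so the path is blocked at U0.
At least one path is unblocked, so d-separation fails.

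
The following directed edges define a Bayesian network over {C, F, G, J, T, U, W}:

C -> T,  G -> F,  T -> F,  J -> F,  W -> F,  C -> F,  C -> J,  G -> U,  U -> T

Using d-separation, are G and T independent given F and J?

There are 4 undirected paths between G and T; checking each against the conditioning set {F, J}:
Path 1: G → F ← T
  F is a collider and F is conditioned on, which opens it — no node blocks this path, so it is active.
Path 2: G → F ← J ← C → T
  J is a chain here and J is conditioned on, so the path is blocked at J.
Path 3: G → F ← C → T
  F is a collider and F is conditioned on, which opens it; C is a fork and C is not conditioned on — no node blocks this path, so it is active.
Path 4: G → U → T
  U is a chain and U is not conditioned on — no node blocks this path, so it is active.
At least one path is unblocked, so d-separation fails.

No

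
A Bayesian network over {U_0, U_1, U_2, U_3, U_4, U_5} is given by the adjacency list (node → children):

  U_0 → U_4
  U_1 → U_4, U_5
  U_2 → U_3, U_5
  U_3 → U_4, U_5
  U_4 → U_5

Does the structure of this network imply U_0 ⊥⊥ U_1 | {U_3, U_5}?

There are 4 undirected paths between U_0 and U_1; checking each against the conditioning set {U_3, U_5}:
Path 1: U_0 → U_4 → U_5 ← U_1
  U_4 is a chain and U_4 is not conditioned on; U_5 is a collider and U_5 is conditioned on, which opens it — no node blocks this path, so it is active.
Path 2: U_0 → U_4 ← U_1
  U_4 is a collider and its descendant U_5 is conditioned on, which opens it — no node blocks this path, so it is active.
Path 3: U_0 → U_4 ← U_3 ← U_2 → U_5 ← U_1
  U_3 is a chain here and U_3 is conditioned on, so the path is blocked at U_3.
Path 4: U_0 → U_4 ← U_3 → U_5 ← U_1
  U_3 is a fork here and U_3 is conditioned on, so the path is blocked at U_3.
Since the path U_0 → U_4 → U_5 ← U_1 is active, U_0 and U_1 are not d-separated given {U_3, U_5}.

No — U_0 and U_1 are not d-separated given {U_3, U_5}.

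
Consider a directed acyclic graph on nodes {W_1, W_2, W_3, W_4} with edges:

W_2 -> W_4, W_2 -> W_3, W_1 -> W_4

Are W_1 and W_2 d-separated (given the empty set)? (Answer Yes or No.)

Yes

There is one path between W_1 and W_2:
Path 1: W_1 → W_4 ← W_2
  W_4 is a collider here and neither W_4 nor any of its descendants is conditioned on, so the collider stays closed — the path is blocked at W_4.
All paths are blocked; W_1 ⊥ W_2 | ∅ holds.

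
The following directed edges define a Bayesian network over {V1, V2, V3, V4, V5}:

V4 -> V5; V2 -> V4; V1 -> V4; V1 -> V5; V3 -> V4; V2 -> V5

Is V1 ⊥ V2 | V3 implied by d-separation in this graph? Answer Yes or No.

Yes

Enumerating the 4 paths from V1 to V2 and testing each for blocking by {V3}:
Path 1: V1 → V4 → V5 ← V2
  V5 is a collider here and neither V5 nor any of its descendants is conditioned on, so the collider stays closed — the path is blocked at V5.
Path 2: V1 → V4 ← V2
  V4 is a collider here and neither V4 nor any of its descendants is conditioned on, so the collider stays closed — the path is blocked at V4.
Path 3: V1 → V5 ← V4 ← V2
  V5 is a collider here and neither V5 nor any of its descendants is conditioned on, so the collider stays closed — the path is blocked at V5.
Path 4: V1 → V5 ← V2
  V5 is a collider here and neither V5 nor any of its descendants is conditioned on, so the collider stays closed — the path is blocked at V5.
Every path is blocked, so V1 and V2 are d-separated given {V3}.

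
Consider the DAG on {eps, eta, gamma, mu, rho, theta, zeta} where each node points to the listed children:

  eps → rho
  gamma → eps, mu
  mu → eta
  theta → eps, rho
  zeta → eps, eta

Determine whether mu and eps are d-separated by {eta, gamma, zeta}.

Enumerating the 2 paths from mu to eps and testing each for blocking by {eta, gamma, zeta}:
Path 1: mu → eta ← zeta → eps
  zeta is a fork here and zeta is conditioned on, so the path is blocked at zeta.
Path 2: mu ← gamma → eps
  gamma is a fork here and gamma is conditioned on, so the path is blocked at gamma.
Since every path is blocked, d-separation holds.

Yes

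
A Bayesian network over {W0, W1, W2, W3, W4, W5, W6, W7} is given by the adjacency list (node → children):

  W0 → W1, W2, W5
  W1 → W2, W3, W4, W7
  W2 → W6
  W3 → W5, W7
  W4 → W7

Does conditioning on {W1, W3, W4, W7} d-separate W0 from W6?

There are 5 undirected paths between W0 and W6; checking each against the conditioning set {W1, W3, W4, W7}:
Path 1: W0 → W1 → W2 → W6
  W1 is a chain here and W1 is conditioned on, so the path is blocked at W1.
Path 2: W0 → W5 ← W3 ← W1 → W2 → W6
  W5 is a collider here and neither W5 nor any of its descendants is conditioned on, so the collider stays closed — the path is blocked at W5.
Path 3: W0 → W5 ← W3 → W7 ← W4 ← W1 → W2 → W6
  W5 is a collider here and neither W5 nor any of its descendants is conditioned on, so the collider stays closed — the path is blocked at W5.
Path 4: W0 → W5 ← W3 → W7 ← W1 → W2 → W6
  W5 is a collider here and neither W5 nor any of its descendants is conditioned on, so the collider stays closed — the path is blocked at W5.
Path 5: W0 → W2 → W6
  W2 is a chain and W2 is not conditioned on — no node blocks this path, so it is active.
Because an active path exists, W0 and W6 are not d-separated.

No — W0 and W6 are not d-separated given {W1, W3, W4, W7}.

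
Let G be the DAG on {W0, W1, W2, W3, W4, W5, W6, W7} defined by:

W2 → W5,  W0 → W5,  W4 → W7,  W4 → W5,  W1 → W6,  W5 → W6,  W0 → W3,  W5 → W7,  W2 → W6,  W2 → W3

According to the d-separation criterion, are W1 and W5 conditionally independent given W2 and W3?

Yes — W1 and W5 are d-separated given {W2, W3}.

3 paths connect W1 and W5; each must be blocked for d-separation to hold:
Path 1: W1 → W6 ← W5
  W6 is a collider here and neither W6 nor any of its descendants is conditioned on, so the collider stays closed — the path is blocked at W6.
Path 2: W1 → W6 ← W2 → W5
  W6 is a collider here and neither W6 nor any of its descendants is conditioned on, so the collider stays closed — the path is blocked at W6.
Path 3: W1 → W6 ← W2 → W3 ← W0 → W5
  W6 is a collider here and neither W6 nor any of its descendants is conditioned on, so the collider stays closed — the path is blocked at W6.
Since every path is blocked, d-separation holds.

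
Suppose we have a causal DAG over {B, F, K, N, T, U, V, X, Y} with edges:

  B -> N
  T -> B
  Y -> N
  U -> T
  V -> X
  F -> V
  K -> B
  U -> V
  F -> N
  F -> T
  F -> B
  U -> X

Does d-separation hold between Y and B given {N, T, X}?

5 paths connect Y and B; each must be blocked for d-separation to hold:
Path 1: Y → N ← B
  N is a collider and N is conditioned on, which opens it — no node blocks this path, so it is active.
Path 2: Y → N ← F → B
  N is a collider and N is conditioned on, which opens it; F is a fork and F is not conditioned on — no node blocks this path, so it is active.
Path 3: Y → N ← F → T → B
  T is a chain here and T is conditioned on, so the path is blocked at T.
Path 4: Y → N ← F → V ← U → T → B
  T is a chain here and T is conditioned on, so the path is blocked at T.
Path 5: Y → N ← F → V → X ← U → T → B
  T is a chain here and T is conditioned on, so the path is blocked at T.
Because an active path exists, Y and B are not d-separated.

No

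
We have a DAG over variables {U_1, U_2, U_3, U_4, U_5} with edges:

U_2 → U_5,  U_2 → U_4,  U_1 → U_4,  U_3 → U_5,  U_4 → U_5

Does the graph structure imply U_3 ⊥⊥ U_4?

We examine all 2 paths between U_3 and U_4:
  1. U_3 → U_5 ← U_2 → U_4 — U_5:collider[blocks]; U_2:fork[open] ⇒ blocked
  2. U_3 → U_5 ← U_4 — U_5:collider[blocks] ⇒ blocked
Every path is blocked, so U_3 and U_4 are d-separated given ∅.

Yes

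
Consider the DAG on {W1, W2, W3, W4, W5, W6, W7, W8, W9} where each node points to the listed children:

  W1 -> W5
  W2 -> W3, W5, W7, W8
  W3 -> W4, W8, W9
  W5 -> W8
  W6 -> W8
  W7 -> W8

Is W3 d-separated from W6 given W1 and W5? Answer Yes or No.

We examine all 4 paths between W3 and W6:
  1. W3 ← W2 → W7 → W8 ← W6 — W2:fork[open]; W7:chain[open]; W8:collider[blocks] ⇒ blocked
  2. W3 ← W2 → W8 ← W6 — W2:fork[open]; W8:collider[blocks] ⇒ blocked
  3. W3 ← W2 → W5 → W8 ← W6 — W2:fork[open]; W5:chain[blocks]; W8:collider[blocks] ⇒ blocked
  4. W3 → W8 ← W6 — W8:collider[blocks] ⇒ blocked
Every path is blocked, so W3 and W6 are d-separated given {W1, W5}.

Yes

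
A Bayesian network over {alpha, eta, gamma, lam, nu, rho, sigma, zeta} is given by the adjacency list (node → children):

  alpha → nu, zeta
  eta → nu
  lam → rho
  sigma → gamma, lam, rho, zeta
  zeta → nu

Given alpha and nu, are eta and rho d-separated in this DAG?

4 paths connect eta and rho; each must be blocked for d-separation to hold:
Path 1: eta → nu ← alpha → zeta ← sigma → lam → rho
  alpha is a fork here and alpha is conditioned on, so the path is blocked at alpha.
Path 2: eta → nu ← alpha → zeta ← sigma → rho
  alpha is a fork here and alpha is conditioned on, so the path is blocked at alpha.
Path 3: eta → nu ← zeta ← sigma → lam → rho
  nu is a collider and nu is conditioned on, which opens it; zeta is a chain and zeta is not conditioned on; sigma is a fork and sigma is not conditioned on; lam is a chain and lam is not conditioned on — no node blocks this path, so it is active.
Path 4: eta → nu ← zeta ← sigma → rho
  nu is a collider and nu is conditioned on, which opens it; zeta is a chain and zeta is not conditioned on; sigma is a fork and sigma is not conditioned on — no node blocks this path, so it is active.
At least one path is unblocked, so d-separation fails.

No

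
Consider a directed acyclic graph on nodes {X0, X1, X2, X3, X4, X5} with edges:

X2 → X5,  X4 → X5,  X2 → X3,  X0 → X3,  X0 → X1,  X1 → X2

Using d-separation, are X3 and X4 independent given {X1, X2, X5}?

Yes — X3 and X4 are d-separated given {X1, X2, X5}.

We examine all 2 paths between X3 and X4:
  1. X3 ← X2 → X5 ← X4 — X2:fork[blocks]; X5:collider[open] ⇒ blocked
  2. X3 ← X0 → X1 → X2 → X5 ← X4 — X0:fork[open]; X1:chain[blocks]; X2:chain[blocks]; X5:collider[open] ⇒ blocked
All paths are blocked; X3 ⊥ X4 | {X1, X2, X5} holds.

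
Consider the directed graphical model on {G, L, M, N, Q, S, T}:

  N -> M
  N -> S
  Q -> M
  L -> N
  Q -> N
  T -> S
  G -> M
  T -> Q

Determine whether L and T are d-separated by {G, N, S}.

We examine all 3 paths between L and T:
Path 1: L → N → S ← T
  N is a chain here and N is conditioned on, so the path is blocked at N.
Path 2: L → N → M ← Q ← T
  N is a chain here and N is conditioned on, so the path is blocked at N.
Path 3: L → N ← Q ← T
  N is a collider and N is conditioned on, which opens it; Q is a chain and Q is not conditioned on — no node blocks this path, so it is active.
Since the path L → N ← Q ← T is active, L and T are not d-separated given {G, N, S}.

No — L and T are not d-separated given {G, N, S}.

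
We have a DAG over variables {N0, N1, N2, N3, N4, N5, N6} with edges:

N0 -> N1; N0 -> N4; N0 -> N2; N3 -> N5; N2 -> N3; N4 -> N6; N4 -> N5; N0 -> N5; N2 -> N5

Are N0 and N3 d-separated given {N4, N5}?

No

6 paths connect N0 and N3; each must be blocked for d-separation to hold:
  1. N0 → N5 ← N2 → N3 — N5:collider[open]; N2:fork[open] ⇒ active
  2. N0 → N5 ← N3 — N5:collider[open] ⇒ active
  3. N0 → N2 → N5 ← N3 — N2:chain[open]; N5:collider[open] ⇒ active
  4. N0 → N2 → N3 — N2:chain[open] ⇒ active
  5. N0 → N4 → N5 ← N2 → N3 — N4:chain[blocks]; N5:collider[open]; N2:fork[open] ⇒ blocked
  6. N0 → N4 → N5 ← N3 — N4:chain[blocks]; N5:collider[open] ⇒ blocked
Since the path N0 → N5 ← N2 → N3 is active, N0 and N3 are not d-separated given {N4, N5}.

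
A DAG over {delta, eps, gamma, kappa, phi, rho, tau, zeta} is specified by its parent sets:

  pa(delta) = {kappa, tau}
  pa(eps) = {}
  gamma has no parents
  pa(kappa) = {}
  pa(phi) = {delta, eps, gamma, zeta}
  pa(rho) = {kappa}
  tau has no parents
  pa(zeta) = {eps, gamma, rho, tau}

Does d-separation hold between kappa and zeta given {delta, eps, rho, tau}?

5 paths connect kappa and zeta; each must be blocked for d-separation to hold:
Path 1: kappa → rho → zeta
  rho is a chain here and rho is conditioned on, so the path is blocked at rho.
Path 2: kappa → delta ← tau → zeta
  tau is a fork here and tau is conditioned on, so the path is blocked at tau.
Path 3: kappa → delta → phi ← zeta
  delta is a chain here and delta is conditioned on, so the path is blocked at delta.
Path 4: kappa → delta → phi ← eps → zeta
  delta is a chain here and delta is conditioned on, so the path is blocked at delta.
Path 5: kappa → delta → phi ← gamma → zeta
  delta is a chain here and delta is conditioned on, so the path is blocked at delta.
Every path is blocked, so kappa and zeta are d-separated given {delta, eps, rho, tau}.

Yes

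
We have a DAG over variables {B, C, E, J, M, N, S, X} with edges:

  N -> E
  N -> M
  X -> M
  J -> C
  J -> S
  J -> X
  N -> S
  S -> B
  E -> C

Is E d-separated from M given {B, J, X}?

4 paths connect E and M; each must be blocked for d-separation to hold:
Path 1: E → C ← J → S ← N → M
  C is a collider here and neither C nor any of its descendants is conditioned on, so the collider stays closed — the path is blocked at C.
Path 2: E → C ← J → X → M
  C is a collider here and neither C nor any of its descendants is conditioned on, so the collider stays closed — the path is blocked at C.
Path 3: E ← N → M
  N is a fork and N is not conditioned on — no node blocks this path, so it is active.
Path 4: E ← N → S ← J → X → M
  J is a fork here and J is conditioned on, so the path is blocked at J.
Since the path E ← N → M is active, E and M are not d-separated given {B, J, X}.

No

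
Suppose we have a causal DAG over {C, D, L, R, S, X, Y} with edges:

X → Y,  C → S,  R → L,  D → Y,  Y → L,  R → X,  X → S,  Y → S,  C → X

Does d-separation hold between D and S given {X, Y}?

Yes — D and S are d-separated given {X, Y}.

There are 5 undirected paths between D and S; checking each against the conditioning set {X, Y}:
Path 1: D → Y → S
  Y is a chain here and Y is conditioned on, so the path is blocked at Y.
Path 2: D → Y → L ← R → X ← C → S
  Y is a chain here and Y is conditioned on, so the path is blocked at Y.
Path 3: D → Y → L ← R → X → S
  Y is a chain here and Y is conditioned on, so the path is blocked at Y.
Path 4: D → Y ← X ← C → S
  X is a chain here and X is conditioned on, so the path is blocked at X.
Path 5: D → Y ← X → S
  X is a fork here and X is conditioned on, so the path is blocked at X.
All paths are blocked; D ⊥ S | {X, Y} holds.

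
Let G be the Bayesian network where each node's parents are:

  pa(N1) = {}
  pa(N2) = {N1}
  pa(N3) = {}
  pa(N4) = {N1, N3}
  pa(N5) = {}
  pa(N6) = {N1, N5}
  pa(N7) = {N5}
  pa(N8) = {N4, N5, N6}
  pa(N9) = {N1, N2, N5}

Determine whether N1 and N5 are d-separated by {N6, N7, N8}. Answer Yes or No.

No

We examine all 6 paths between N1 and N5:
  1. N1 → N2 → N9 ← N5 — N2:chain[open]; N9:collider[blocks] ⇒ blocked
  2. N1 → N4 → N8 ← N5 — N4:chain[open]; N8:collider[open] ⇒ active
  3. N1 → N4 → N8 ← N6 ← N5 — N4:chain[open]; N8:collider[open]; N6:chain[blocks] ⇒ blocked
  4. N1 → N9 ← N5 — N9:collider[blocks] ⇒ blocked
  5. N1 → N6 ← N5 — N6:collider[open] ⇒ active
  6. N1 → N6 → N8 ← N5 — N6:chain[blocks]; N8:collider[open] ⇒ blocked
Since the path N1 → N4 → N8 ← N5 is active, N1 and N5 are not d-separated given {N6, N7, N8}.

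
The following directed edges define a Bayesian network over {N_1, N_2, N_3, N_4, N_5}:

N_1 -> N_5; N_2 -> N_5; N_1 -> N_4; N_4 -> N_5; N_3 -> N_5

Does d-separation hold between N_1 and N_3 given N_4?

Yes

2 paths connect N_1 and N_3; each must be blocked for d-separation to hold:
Path 1: N_1 → N_4 → N_5 ← N_3
  N_4 is a chain here and N_4 is conditioned on, so the path is blocked at N_4.
Path 2: N_1 → N_5 ← N_3
  N_5 is a collider here and neither N_5 nor any of its descendants is conditioned on, so the collider stays closed — the path is blocked at N_5.
Every path is blocked, so N_1 and N_3 are d-separated given {N_4}.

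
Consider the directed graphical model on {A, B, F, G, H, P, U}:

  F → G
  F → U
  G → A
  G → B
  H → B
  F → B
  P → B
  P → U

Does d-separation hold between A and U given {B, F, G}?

Yes — A and U are d-separated given {B, F, G}.

There are 4 undirected paths between A and U; checking each against the conditioning set {B, F, G}:
Path 1: A ← G ← F → U
  G is a chain here and G is conditioned on, so the path is blocked at G.
Path 2: A ← G ← F → B ← P → U
  G is a chain here and G is conditioned on, so the path is blocked at G.
Path 3: A ← G → B ← F → U
  G is a fork here and G is conditioned on, so the path is blocked at G.
Path 4: A ← G → B ← P → U
  G is a fork here and G is conditioned on, so the path is blocked at G.
All paths are blocked; A ⊥ U | {B, F, G} holds.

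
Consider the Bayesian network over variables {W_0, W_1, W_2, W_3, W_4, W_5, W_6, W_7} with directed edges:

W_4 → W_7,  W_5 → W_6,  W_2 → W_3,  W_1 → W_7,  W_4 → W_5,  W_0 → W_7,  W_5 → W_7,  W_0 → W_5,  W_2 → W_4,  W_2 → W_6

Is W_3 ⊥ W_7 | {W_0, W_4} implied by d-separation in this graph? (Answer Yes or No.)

Yes — W_3 and W_7 are d-separated given {W_0, W_4}.

We examine all 6 paths between W_3 and W_7:
  1. W_3 ← W_2 → W_6 ← W_5 → W_7 — W_2:fork[open]; W_6:collider[blocks]; W_5:fork[open] ⇒ blocked
  2. W_3 ← W_2 → W_6 ← W_5 ← W_4 → W_7 — W_2:fork[open]; W_6:collider[blocks]; W_5:chain[open]; W_4:fork[blocks] ⇒ blocked
  3. W_3 ← W_2 → W_6 ← W_5 ← W_0 → W_7 — W_2:fork[open]; W_6:collider[blocks]; W_5:chain[open]; W_0:fork[blocks] ⇒ blocked
  4. W_3 ← W_2 → W_4 → W_7 — W_2:fork[open]; W_4:chain[blocks] ⇒ blocked
  5. W_3 ← W_2 → W_4 → W_5 → W_7 — W_2:fork[open]; W_4:chain[blocks]; W_5:chain[open] ⇒ blocked
  6. W_3 ← W_2 → W_4 → W_5 ← W_0 → W_7 — W_2:fork[open]; W_4:chain[blocks]; W_5:collider[blocks]; W_0:fork[blocks] ⇒ blocked
Every path is blocked, so W_3 and W_7 are d-separated given {W_0, W_4}.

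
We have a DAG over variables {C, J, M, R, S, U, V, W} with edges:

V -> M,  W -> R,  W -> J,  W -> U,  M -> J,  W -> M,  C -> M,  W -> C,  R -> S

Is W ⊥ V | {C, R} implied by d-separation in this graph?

Yes

There are 3 undirected paths between W and V; checking each against the conditioning set {C, R}:
Path 1: W → M ← V
  M is a collider here and neither M nor any of its descendants is conditioned on, so the collider stays closed — the path is blocked at M.
Path 2: W → C → M ← V
  C is a chain here and C is conditioned on, so the path is blocked at C.
Path 3: W → J ← M ← V
  J is a collider here and neither J nor any of its descendants is conditioned on, so the collider stays closed — the path is blocked at J.
All paths are blocked; W ⊥ V | {C, R} holds.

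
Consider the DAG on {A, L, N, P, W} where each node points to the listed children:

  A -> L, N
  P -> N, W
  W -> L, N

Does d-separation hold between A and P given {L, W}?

Yes — A and P are d-separated given {L, W}.

We examine all 4 paths between A and P:
  1. A → L ← W → N ← P — L:collider[open]; W:fork[blocks]; N:collider[blocks] ⇒ blocked
  2. A → L ← W ← P — L:collider[open]; W:chain[blocks] ⇒ blocked
  3. A → N ← W ← P — N:collider[blocks]; W:chain[blocks] ⇒ blocked
  4. A → N ← P — N:collider[blocks] ⇒ blocked
Since every path is blocked, d-separation holds.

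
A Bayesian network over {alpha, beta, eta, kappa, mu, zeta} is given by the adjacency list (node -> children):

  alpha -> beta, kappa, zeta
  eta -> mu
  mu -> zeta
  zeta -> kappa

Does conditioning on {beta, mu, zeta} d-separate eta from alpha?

2 paths connect eta and alpha; each must be blocked for d-separation to hold:
  1. eta → mu → zeta → kappa ← alpha — mu:chain[blocks]; zeta:chain[blocks]; kappa:collider[blocks] ⇒ blocked
  2. eta → mu → zeta ← alpha — mu:chain[blocks]; zeta:collider[open] ⇒ blocked
All paths are blocked; eta ⊥ alpha | {beta, mu, zeta} holds.

Yes — eta and alpha are d-separated given {beta, mu, zeta}.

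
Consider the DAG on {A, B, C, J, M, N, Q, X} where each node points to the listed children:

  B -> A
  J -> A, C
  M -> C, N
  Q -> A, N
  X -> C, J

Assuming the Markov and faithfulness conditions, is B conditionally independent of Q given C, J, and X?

Enumerating the 3 paths from B to Q and testing each for blocking by {C, J, X}:
  1. B → A ← J ← X → C ← M → N ← Q — A:collider[blocks]; J:chain[blocks]; X:fork[blocks]; C:collider[open]; M:fork[open]; N:collider[blocks] ⇒ blocked
  2. B → A ← J → C ← M → N ← Q — A:collider[blocks]; J:fork[blocks]; C:collider[open]; M:fork[open]; N:collider[blocks] ⇒ blocked
  3. B → A ← Q — A:collider[blocks] ⇒ blocked
All paths are blocked; B ⊥ Q | {C, J, X} holds.

Yes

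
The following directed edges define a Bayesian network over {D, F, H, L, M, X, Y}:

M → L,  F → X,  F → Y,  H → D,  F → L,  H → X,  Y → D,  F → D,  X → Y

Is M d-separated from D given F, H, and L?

There are 5 undirected paths between M and D; checking each against the conditioning set {F, H, L}:
  1. M → L ← F → D — L:collider[open]; F:fork[blocks] ⇒ blocked
  2. M → L ← F → Y → D — L:collider[open]; F:fork[blocks]; Y:chain[open] ⇒ blocked
  3. M → L ← F → Y ← X ← H → D — L:collider[open]; F:fork[blocks]; Y:collider[blocks]; X:chain[open]; H:fork[blocks] ⇒ blocked
  4. M → L ← F → X → Y → D — L:collider[open]; F:fork[blocks]; X:chain[open]; Y:chain[open] ⇒ blocked
  5. M → L ← F → X ← H → D — L:collider[open]; F:fork[blocks]; X:collider[blocks]; H:fork[blocks] ⇒ blocked
Every path is blocked, so M and D are d-separated given {F, H, L}.

Yes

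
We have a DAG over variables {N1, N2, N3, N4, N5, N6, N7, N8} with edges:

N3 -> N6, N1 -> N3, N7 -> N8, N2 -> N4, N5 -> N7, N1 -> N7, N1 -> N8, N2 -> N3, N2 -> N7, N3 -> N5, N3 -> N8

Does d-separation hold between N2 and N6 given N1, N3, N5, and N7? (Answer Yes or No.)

There are 6 undirected paths between N2 and N6; checking each against the conditioning set {N1, N3, N5, N7}:
Path 1: N2 → N3 → N6
  N3 is a chain here and N3 is conditioned on, so the path is blocked at N3.
Path 2: N2 → N7 ← N1 → N8 ← N3 → N6
  N1 is a fork here and N1 is conditioned on, so the path is blocked at N1.
Path 3: N2 → N7 ← N1 → N3 → N6
  N1 is a fork here and N1 is conditioned on, so the path is blocked at N1.
Path 4: N2 → N7 ← N5 ← N3 → N6
  N5 is a chain here and N5 is conditioned on, so the path is blocked at N5.
Path 5: N2 → N7 → N8 ← N1 → N3 → N6
  N7 is a chain here and N7 is conditioned on, so the path is blocked at N7.
Path 6: N2 → N7 → N8 ← N3 → N6
  N7 is a chain here and N7 is conditioned on, so the path is blocked at N7.
Since every path is blocked, d-separation holds.

Yes — N2 and N6 are d-separated given {N1, N3, N5, N7}.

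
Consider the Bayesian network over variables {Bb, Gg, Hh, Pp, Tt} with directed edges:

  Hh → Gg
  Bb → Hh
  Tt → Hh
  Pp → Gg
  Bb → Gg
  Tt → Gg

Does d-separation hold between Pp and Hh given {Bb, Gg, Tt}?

No — Pp and Hh are not d-separated given {Bb, Gg, Tt}.

Enumerating the 3 paths from Pp to Hh and testing each for blocking by {Bb, Gg, Tt}:
  1. Pp → Gg ← Hh — Gg:collider[open] ⇒ active
  2. Pp → Gg ← Tt → Hh — Gg:collider[open]; Tt:fork[blocks] ⇒ blocked
  3. Pp → Gg ← Bb → Hh — Gg:collider[open]; Bb:fork[blocks] ⇒ blocked
At least one path is unblocked, so d-separation fails.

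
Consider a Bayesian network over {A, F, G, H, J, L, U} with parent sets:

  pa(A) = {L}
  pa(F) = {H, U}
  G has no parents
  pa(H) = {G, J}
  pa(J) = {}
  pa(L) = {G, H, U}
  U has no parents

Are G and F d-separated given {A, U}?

We examine all 4 paths between G and F:
Path 1: G → H → F
  H is a chain and H is not conditioned on — no node blocks this path, so it is active.
Path 2: G → H → L ← U → F
  U is a fork here and U is conditioned on, so the path is blocked at U.
Path 3: G → L ← U → F
  U is a fork here and U is conditioned on, so the path is blocked at U.
Path 4: G → L ← H → F
  L is a collider and its descendant A is conditioned on, which opens it; H is a fork and H is not conditioned on — no node blocks this path, so it is active.
Because an active path exists, G and F are not d-separated.

No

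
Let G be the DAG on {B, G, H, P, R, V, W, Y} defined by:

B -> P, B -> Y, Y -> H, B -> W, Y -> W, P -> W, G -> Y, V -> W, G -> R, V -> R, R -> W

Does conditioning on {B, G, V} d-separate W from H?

5 paths connect W and H; each must be blocked for d-separation to hold:
  1. W ← B → Y → H — B:fork[blocks]; Y:chain[open] ⇒ blocked
  2. W ← P ← B → Y → H — P:chain[open]; B:fork[blocks]; Y:chain[open] ⇒ blocked
  3. W ← V → R ← G → Y → H — V:fork[blocks]; R:collider[blocks]; G:fork[blocks]; Y:chain[open] ⇒ blocked
  4. W ← Y → H — Y:fork[open] ⇒ active
  5. W ← R ← G → Y → H — R:chain[open]; G:fork[blocks]; Y:chain[open] ⇒ blocked
Since the path W ← Y → H is active, W and H are not d-separated given {B, G, V}.

No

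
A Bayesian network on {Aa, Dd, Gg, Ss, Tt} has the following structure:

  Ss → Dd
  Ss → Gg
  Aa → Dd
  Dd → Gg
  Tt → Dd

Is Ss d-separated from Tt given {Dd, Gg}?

We examine all 2 paths between Ss and Tt:
Path 1: Ss → Dd ← Tt
  Dd is a collider and Dd is conditioned on, which opens it — no node blocks this path, so it is active.
Path 2: Ss → Gg ← Dd ← Tt
  Dd is a chain here and Dd is conditioned on, so the path is blocked at Dd.
At least one path is unblocked, so d-separation fails.

No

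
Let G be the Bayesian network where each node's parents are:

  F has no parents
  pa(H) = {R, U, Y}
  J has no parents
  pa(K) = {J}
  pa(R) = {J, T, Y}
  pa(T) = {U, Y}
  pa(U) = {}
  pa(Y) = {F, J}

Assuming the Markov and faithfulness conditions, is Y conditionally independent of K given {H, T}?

Enumerating the 6 paths from Y to K and testing each for blocking by {H, T}:
Path 1: Y → R ← J → K
  R is a collider and its descendant H is conditioned on, which opens it; J is a fork and J is not conditioned on — no node blocks this path, so it is active.
Path 2: Y → H ← R ← J → K
  H is a collider and H is conditioned on, which opens it; R is a chain and R is not conditioned on; J is a fork and J is not conditioned on — no node blocks this path, so it is active.
Path 3: Y → H ← U → T → R ← J → K
  T is a chain here and T is conditioned on, so the path is blocked at T.
Path 4: Y ← J → K
  J is a fork and J is not conditioned on — no node blocks this path, so it is active.
Path 5: Y → T → R ← J → K
  T is a chain here and T is conditioned on, so the path is blocked at T.
Path 6: Y → T ← U → H ← R ← J → K
  T is a collider and T is conditioned on, which opens it; U is a fork and U is not conditioned on; H is a collider and H is conditioned on, which opens it; R is a chain and R is not conditioned on; J is a fork and J is not conditioned on — no node blocks this path, so it is active.
At least one path is unblocked, so d-separation fails.

No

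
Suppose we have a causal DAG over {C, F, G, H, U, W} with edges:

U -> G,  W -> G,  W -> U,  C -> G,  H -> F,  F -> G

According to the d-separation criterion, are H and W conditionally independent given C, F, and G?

Yes — H and W are d-separated given {C, F, G}.

Enumerating the 2 paths from H to W and testing each for blocking by {C, F, G}:
Path 1: H → F → G ← U ← W
  F is a chain here and F is conditioned on, so the path is blocked at F.
Path 2: H → F → G ← W
  F is a chain here and F is conditioned on, so the path is blocked at F.
All paths are blocked; H ⊥ W | {C, F, G} holds.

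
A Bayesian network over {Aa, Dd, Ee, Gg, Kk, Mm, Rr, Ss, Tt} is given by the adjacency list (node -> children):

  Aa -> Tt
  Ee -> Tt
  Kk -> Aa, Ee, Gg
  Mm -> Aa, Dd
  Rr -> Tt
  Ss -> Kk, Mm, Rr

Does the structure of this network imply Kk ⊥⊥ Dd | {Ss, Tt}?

No — Kk and Dd are not d-separated given {Ss, Tt}.

We examine all 6 paths between Kk and Dd:
  1. Kk ← Ss → Mm → Dd — Ss:fork[blocks]; Mm:chain[open] ⇒ blocked
  2. Kk ← Ss → Rr → Tt ← Aa ← Mm → Dd — Ss:fork[blocks]; Rr:chain[open]; Tt:collider[open]; Aa:chain[open]; Mm:fork[open] ⇒ blocked
  3. Kk → Ee → Tt ← Aa ← Mm → Dd — Ee:chain[open]; Tt:collider[open]; Aa:chain[open]; Mm:fork[open] ⇒ active
  4. Kk → Ee → Tt ← Rr ← Ss → Mm → Dd — Ee:chain[open]; Tt:collider[open]; Rr:chain[open]; Ss:fork[blocks]; Mm:chain[open] ⇒ blocked
  5. Kk → Aa ← Mm → Dd — Aa:collider[open]; Mm:fork[open] ⇒ active
  6. Kk → Aa → Tt ← Rr ← Ss → Mm → Dd — Aa:chain[open]; Tt:collider[open]; Rr:chain[open]; Ss:fork[blocks]; Mm:chain[open] ⇒ blocked
Because an active path exists, Kk and Dd are not d-separated.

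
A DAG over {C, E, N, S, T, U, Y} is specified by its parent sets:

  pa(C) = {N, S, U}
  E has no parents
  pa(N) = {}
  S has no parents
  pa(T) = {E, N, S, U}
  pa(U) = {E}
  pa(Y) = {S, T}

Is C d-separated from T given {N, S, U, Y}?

Yes — C and T are d-separated given {N, S, U, Y}.

There are 5 undirected paths between C and T; checking each against the conditioning set {N, S, U, Y}:
Path 1: C ← S → T
  S is a fork here and S is conditioned on, so the path is blocked at S.
Path 2: C ← S → Y ← T
  S is a fork here and S is conditioned on, so the path is blocked at S.
Path 3: C ← N → T
  N is a fork here and N is conditioned on, so the path is blocked at N.
Path 4: C ← U → T
  U is a fork here and U is conditioned on, so the path is blocked at U.
Path 5: C ← U ← E → T
  U is a chain here and U is conditioned on, so the path is blocked at U.
Every path is blocked, so C and T are d-separated given {N, S, U, Y}.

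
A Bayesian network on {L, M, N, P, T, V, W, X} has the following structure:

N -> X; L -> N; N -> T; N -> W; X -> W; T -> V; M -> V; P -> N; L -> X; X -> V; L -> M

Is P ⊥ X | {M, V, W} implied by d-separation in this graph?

6 paths connect P and X; each must be blocked for d-separation to hold:
Path 1: P → N → T → V ← M ← L → X
  M is a chain here and M is conditioned on, so the path is blocked at M.
Path 2: P → N → T → V ← X
  N is a chain and N is not conditioned on; T is a chain and T is not conditioned on; V is a collider and V is conditioned on, which opens it — no node blocks this path, so it is active.
Path 3: P → N → W ← X
  N is a chain and N is not conditioned on; W is a collider and W is conditioned on, which opens it — no node blocks this path, so it is active.
Path 4: P → N ← L → M → V ← X
  M is a chain here and M is conditioned on, so the path is blocked at M.
Path 5: P → N ← L → X
  N is a collider and its descendant W is conditioned on, which opens it; L is a fork and L is not conditioned on — no node blocks this path, so it is active.
Path 6: P → N → X
  N is a chain and N is not conditioned on — no node blocks this path, so it is active.
At least one path is unblocked, so d-separation fails.

No — P and X are not d-separated given {M, V, W}.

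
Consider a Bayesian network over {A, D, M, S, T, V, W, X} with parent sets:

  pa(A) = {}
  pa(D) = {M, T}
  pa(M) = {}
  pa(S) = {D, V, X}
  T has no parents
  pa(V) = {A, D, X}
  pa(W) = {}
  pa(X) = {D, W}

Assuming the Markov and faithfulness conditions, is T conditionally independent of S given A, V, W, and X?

Enumerating the 5 paths from T to S and testing each for blocking by {A, V, W, X}:
Path 1: T → D → X → V → S
  X is a chain here and X is conditioned on, so the path is blocked at X.
Path 2: T → D → X → S
  X is a chain here and X is conditioned on, so the path is blocked at X.
Path 3: T → D → V ← X → S
  X is a fork here and X is conditioned on, so the path is blocked at X.
Path 4: T → D → V → S
  V is a chain here and V is conditioned on, so the path is blocked at V.
Path 5: T → D → S
  D is a chain and D is not conditioned on — no node blocks this path, so it is active.
Since the path T → D → S is active, T and S are not d-separated given {A, V, W, X}.

No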